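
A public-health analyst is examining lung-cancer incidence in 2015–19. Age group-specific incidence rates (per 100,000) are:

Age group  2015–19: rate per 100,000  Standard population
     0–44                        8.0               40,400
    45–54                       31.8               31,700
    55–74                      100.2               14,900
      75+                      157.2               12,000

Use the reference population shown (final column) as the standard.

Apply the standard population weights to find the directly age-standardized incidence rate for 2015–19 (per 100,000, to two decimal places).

47.58

Standard total = 99,000; weights = 0.4081, 0.3202, 0.1505, 0.1212.
Standardized rate: 0.4081×8.0 + 0.3202×31.8 + 0.1505×100.2 + 0.1212×157.2 = 47.5822 per 100,000.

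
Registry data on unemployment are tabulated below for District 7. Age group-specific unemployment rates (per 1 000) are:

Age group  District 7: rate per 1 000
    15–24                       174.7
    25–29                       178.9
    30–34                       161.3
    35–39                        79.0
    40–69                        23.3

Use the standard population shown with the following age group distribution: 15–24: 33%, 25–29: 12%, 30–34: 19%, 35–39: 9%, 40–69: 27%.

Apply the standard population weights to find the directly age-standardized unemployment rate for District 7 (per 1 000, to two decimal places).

Standard weights: 0.33, 0.12, 0.19, 0.09, 0.27.
Standardized rate: 0.3300×174.7 + 0.1200×178.9 + 0.1900×161.3 + 0.0900×79.0 + 0.2700×23.3 = 123.1670 per 1 000.

123.17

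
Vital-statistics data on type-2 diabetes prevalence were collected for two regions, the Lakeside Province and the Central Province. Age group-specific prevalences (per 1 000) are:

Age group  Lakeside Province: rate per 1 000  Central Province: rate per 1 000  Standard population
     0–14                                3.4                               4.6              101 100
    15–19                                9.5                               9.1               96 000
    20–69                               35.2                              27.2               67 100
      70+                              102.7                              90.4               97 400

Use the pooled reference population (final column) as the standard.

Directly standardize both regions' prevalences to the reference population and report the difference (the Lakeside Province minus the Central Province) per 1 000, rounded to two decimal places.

4.57

Standard total = 361 600; weights = 0.2796, 0.2655, 0.1856, 0.2694.
The Lakeside Province: 0.2796×3.4 + 0.2655×9.5 + 0.1856×35.2 + 0.2694×102.7 = 37.6677 per 1 000.
The Central Province: 0.2796×4.6 + 0.2655×9.1 + 0.1856×27.2 + 0.2694×90.4 = 33.0994 per 1 000.
Difference = 37.6677 − 33.0994 = 4.5683.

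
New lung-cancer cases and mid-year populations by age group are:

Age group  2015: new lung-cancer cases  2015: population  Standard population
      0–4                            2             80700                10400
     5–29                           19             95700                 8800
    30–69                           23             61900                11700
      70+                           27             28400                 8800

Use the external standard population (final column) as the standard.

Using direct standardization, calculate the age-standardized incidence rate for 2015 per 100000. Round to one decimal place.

Age-specific rates per 100000 for 2015: 2.48, 19.85, 37.16, 95.07.
Standard total = 39700; weights = 0.2620, 0.2217, 0.2947, 0.2217.
Standardized rate: 0.2620×2.48 + 0.2217×19.85 + 0.2947×37.16 + 0.2217×95.07 = 37.0741 per 100000.

37.1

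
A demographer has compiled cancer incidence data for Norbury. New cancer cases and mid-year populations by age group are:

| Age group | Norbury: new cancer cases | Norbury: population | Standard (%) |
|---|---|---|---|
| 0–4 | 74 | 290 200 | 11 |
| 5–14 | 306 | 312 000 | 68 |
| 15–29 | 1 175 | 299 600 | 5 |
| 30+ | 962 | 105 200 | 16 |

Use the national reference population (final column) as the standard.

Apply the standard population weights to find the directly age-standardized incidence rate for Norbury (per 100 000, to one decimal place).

Age-specific rates per 100 000 for Norbury: 25.50, 98.08, 392.19, 914.45.
Standard weights: 0.11, 0.68, 0.05, 0.16.
Standardized rate: 0.1100×25.50 + 0.6800×98.08 + 0.0500×392.19 + 0.1600×914.45 = 235.4185 per 100 000.

235.4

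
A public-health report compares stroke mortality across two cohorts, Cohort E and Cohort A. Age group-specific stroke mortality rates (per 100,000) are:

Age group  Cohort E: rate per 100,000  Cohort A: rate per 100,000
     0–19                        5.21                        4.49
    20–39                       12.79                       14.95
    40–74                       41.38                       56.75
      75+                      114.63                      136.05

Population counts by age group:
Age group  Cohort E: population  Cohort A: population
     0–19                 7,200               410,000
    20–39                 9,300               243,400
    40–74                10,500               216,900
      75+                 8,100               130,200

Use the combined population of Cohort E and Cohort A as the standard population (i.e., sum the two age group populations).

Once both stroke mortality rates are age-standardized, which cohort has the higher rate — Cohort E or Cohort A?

Cohort A

Combined standard total = 1,035,600; weights = 0.4029, 0.2440, 0.2196, 0.1335.
Cohort E: 0.4029×5.21 + 0.2440×12.79 + 0.2196×41.38 + 0.1335×114.63 = 29.6145 per 100,000.
Cohort A: 0.4029×4.49 + 0.2440×14.95 + 0.2196×56.75 + 0.1335×136.05 = 36.0871 per 100,000.
The crude rates (43.29 vs 35.48) would put Cohort E higher, but that reflects its age composition; once standardized to a common age structure, Cohort A has the higher underlying rate.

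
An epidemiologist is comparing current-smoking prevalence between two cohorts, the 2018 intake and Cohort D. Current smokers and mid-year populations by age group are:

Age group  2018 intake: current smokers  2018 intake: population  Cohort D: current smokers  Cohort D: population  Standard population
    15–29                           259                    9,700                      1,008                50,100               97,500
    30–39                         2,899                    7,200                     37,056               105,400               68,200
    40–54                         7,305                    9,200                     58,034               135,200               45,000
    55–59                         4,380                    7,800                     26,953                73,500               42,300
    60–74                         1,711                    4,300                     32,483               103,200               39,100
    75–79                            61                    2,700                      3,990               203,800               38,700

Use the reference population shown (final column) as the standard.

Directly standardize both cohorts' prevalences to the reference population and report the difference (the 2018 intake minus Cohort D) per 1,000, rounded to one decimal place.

Age-specific rates per 1,000 for the 2018 intake: 26.701, 402.639, 794.022, 561.538, 397.907, 22.593.
For Cohort D: 20.120, 351.575, 429.246, 366.707, 314.758, 19.578.
Standard total = 330,800; weights = 0.2947, 0.2062, 0.1360, 0.1279, 0.1182, 0.1170.
The 2018 intake: 0.2947×26.701 + 0.2062×402.639 + 0.1360×794.022 + 0.1279×561.538 + 0.1182×397.907 + 0.1170×22.593 = 320.3745 per 1,000.
Cohort D: 0.2947×20.120 + 0.2062×351.575 + 0.1360×429.246 + 0.1279×366.707 + 0.1182×314.758 + 0.1170×19.578 = 223.1909 per 1,000.
Difference = 320.3745 − 223.1909 = 97.1835.

97.2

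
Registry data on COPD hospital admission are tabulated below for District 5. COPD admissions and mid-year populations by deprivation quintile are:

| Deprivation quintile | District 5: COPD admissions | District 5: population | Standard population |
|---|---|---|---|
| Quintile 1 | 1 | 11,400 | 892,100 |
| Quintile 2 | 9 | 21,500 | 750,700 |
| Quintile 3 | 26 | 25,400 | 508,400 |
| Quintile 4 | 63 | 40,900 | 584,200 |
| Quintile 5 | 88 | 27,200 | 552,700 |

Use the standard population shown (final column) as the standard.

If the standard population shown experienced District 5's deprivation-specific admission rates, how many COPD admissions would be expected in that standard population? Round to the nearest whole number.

3601

Deprivation-specific rates per 10,000 for District 5: 0.88, 4.19, 10.24, 15.40, 32.35.
Expected COPD admissions = Σ (standard pop × deprivation-specific rate ÷ 10,000)
= 892,100×0.88/10,000 + 750,700×4.19/10,000 + 508,400×10.24/10,000 + 584,200×15.40/10,000 + 552,700×32.35/10,000
= 78.25 + 314.25 + 520.41 + 899.87 + 1788.15 = 3600.93.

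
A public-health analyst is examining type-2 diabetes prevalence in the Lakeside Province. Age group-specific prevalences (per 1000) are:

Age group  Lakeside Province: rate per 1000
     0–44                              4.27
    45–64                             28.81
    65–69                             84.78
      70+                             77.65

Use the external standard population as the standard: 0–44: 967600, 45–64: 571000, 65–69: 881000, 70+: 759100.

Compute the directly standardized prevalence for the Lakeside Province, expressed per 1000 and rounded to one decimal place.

Standard total = 3178700; weights = 0.3044, 0.1796, 0.2772, 0.2388.
Standardized rate: 0.3044×4.27 + 0.1796×28.81 + 0.2772×84.78 + 0.2388×77.65 = 48.5159 per 1000.

48.5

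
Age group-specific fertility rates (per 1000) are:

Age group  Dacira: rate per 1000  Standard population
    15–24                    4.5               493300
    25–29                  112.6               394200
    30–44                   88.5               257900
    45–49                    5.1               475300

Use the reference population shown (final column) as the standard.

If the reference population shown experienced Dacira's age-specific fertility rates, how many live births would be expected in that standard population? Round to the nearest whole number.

71855

Expected live births = Σ (standard pop × age-specific rate ÷ 1000)
= 493300×4.5/1000 + 394200×112.6/1000 + 257900×88.5/1000 + 475300×5.1/1000
= 2219.85 + 44386.92 + 22824.15 + 2424.03 = 71854.95.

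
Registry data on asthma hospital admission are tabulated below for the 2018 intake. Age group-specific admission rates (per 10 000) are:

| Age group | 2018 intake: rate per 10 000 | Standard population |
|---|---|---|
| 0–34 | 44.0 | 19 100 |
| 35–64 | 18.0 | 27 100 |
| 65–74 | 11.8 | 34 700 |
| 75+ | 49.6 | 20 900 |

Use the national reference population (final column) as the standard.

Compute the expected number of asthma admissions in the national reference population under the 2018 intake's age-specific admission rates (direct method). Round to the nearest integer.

Expected asthma admissions = Σ (standard pop × age-specific rate ÷ 10 000)
= 19 100×44.0/10 000 + 27 100×18.0/10 000 + 34 700×11.8/10 000 + 20 900×49.6/10 000
= 84.04 + 48.78 + 40.95 + 103.66 = 277.43.

277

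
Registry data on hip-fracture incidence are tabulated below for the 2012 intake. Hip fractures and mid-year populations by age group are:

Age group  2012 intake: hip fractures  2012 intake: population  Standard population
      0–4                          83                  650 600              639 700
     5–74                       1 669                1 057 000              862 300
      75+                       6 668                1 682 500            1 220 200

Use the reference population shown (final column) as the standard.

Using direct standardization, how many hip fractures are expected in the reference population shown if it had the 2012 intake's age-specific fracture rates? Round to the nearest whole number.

Age-specific rates per 100 000 for the 2012 intake: 12.76, 157.90, 396.32.
Expected hip fractures = Σ (standard pop × age-specific rate ÷ 100 000)
= 639 700×12.76/100 000 + 862 300×157.90/100 000 + 1 220 200×396.32/100 000
= 81.61 + 1361.57 + 4835.84 = 6279.01.

6279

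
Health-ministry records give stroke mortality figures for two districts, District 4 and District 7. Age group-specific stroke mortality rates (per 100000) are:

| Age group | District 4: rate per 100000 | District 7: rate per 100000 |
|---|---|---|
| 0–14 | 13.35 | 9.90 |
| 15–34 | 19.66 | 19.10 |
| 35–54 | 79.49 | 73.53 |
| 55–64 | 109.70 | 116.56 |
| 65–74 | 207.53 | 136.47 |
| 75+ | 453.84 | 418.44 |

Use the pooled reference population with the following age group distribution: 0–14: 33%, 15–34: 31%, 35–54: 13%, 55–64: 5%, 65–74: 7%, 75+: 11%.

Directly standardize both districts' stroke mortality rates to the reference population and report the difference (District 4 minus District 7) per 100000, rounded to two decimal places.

10.61

Standard weights: 0.33, 0.31, 0.13, 0.05, 0.07, 0.11.
District 4: 0.3300×13.35 + 0.3100×19.66 + 0.1300×79.49 + 0.0500×109.70 + 0.0700×207.53 + 0.1100×453.84 = 90.7683 per 100000.
District 7: 0.3300×9.90 + 0.3100×19.10 + 0.1300×73.53 + 0.0500×116.56 + 0.0700×136.47 + 0.1100×418.44 = 80.1562 per 100000.
Difference = 90.7683 − 80.1562 = 10.6121.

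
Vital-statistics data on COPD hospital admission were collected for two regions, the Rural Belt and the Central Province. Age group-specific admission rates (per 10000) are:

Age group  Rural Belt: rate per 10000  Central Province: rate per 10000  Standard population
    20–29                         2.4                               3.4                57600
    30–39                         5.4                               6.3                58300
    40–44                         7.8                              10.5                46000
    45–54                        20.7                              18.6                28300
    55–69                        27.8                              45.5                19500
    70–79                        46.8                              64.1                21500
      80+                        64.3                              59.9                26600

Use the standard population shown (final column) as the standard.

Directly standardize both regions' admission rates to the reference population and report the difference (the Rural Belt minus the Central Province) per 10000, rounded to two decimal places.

Standard total = 257800; weights = 0.2234, 0.2261, 0.1784, 0.1098, 0.0756, 0.0834, 0.1032.
The Rural Belt: 0.2234×2.4 + 0.2261×5.4 + 0.1784×7.8 + 0.1098×20.7 + 0.0756×27.8 + 0.0834×46.8 + 0.1032×64.3 = 18.0619 per 10000.
The Central Province: 0.2234×3.4 + 0.2261×6.3 + 0.1784×10.5 + 0.1098×18.6 + 0.0756×45.5 + 0.0834×64.1 + 0.1032×59.9 = 21.0677 per 10000.
Difference = 18.0619 − 21.0677 = -3.0058.

-3.01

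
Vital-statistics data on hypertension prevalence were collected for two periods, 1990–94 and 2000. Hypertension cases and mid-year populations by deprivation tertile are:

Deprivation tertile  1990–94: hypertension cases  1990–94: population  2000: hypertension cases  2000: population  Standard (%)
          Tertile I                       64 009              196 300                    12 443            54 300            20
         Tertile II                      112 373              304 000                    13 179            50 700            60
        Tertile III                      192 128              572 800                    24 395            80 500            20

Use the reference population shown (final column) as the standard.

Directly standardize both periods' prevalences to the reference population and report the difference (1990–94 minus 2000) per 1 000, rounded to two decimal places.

91.68

Deprivation-specific rates per 1 000 for 1990–94: 326.077, 369.648, 335.419.
For 2000: 229.153, 259.941, 303.043.
Standard weights: 0.20, 0.60, 0.20.
1990–94: 0.2000×326.077 + 0.6000×369.648 + 0.2000×335.419 = 354.0881 per 1 000.
2000: 0.2000×229.153 + 0.6000×259.941 + 0.2000×303.043 = 262.4038 per 1 000.
Difference = 354.0881 − 262.4038 = 91.6843.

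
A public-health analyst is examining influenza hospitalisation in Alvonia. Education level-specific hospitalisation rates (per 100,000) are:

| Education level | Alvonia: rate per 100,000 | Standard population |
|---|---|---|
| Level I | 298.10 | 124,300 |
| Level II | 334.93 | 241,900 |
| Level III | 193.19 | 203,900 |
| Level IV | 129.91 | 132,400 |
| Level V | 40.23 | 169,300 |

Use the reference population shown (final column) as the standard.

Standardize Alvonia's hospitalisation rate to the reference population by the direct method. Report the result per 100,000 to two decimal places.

208.16

Standard total = 871,800; weights = 0.1426, 0.2775, 0.2339, 0.1519, 0.1942.
Standardized rate: 0.1426×298.10 + 0.2775×334.93 + 0.2339×193.19 + 0.1519×129.91 + 0.1942×40.23 = 208.1623 per 100,000.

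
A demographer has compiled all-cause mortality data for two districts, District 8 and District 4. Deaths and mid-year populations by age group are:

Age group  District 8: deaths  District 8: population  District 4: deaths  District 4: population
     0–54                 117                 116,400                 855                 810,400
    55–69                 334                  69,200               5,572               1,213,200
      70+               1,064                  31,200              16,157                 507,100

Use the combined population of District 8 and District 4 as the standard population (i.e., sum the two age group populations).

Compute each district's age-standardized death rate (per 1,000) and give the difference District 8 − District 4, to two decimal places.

Age-specific rates per 1,000 for District 8: 1.005, 4.827, 34.103.
For District 4: 1.055, 4.593, 31.862.
Combined standard total = 2,747,500; weights = 0.3373, 0.4668, 0.1959.
District 8: 0.3373×1.005 + 0.4668×4.827 + 0.1959×34.103 = 9.2734 per 1,000.
District 4: 0.3373×1.055 + 0.4668×4.593 + 0.1959×31.862 = 8.7420 per 1,000.
Difference = 9.2734 − 8.7420 = 0.5314.

0.53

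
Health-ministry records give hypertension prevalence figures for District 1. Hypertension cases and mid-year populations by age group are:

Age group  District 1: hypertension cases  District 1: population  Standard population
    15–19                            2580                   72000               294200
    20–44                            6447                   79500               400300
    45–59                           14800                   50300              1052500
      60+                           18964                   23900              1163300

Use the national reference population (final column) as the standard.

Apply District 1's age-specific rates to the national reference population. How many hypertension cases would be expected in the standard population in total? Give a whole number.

Age-specific rates per 1000 for District 1: 35.833, 81.094, 294.235, 793.473.
Expected hypertension cases = Σ (standard pop × age-specific rate ÷ 1000)
= 294200×35.833/1000 + 400300×81.094/1000 + 1052500×294.235/1000 + 1163300×793.473/1000
= 10542.17 + 32462.06 + 309681.91 + 923046.91 = 1275733.05.

1275733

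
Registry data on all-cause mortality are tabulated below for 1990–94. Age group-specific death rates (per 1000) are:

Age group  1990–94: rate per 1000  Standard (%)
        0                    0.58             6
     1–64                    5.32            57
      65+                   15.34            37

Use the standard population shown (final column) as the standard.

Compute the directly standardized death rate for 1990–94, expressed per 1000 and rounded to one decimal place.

Standard weights: 0.06, 0.57, 0.37.
Standardized rate: 0.0600×0.58 + 0.5700×5.32 + 0.3700×15.34 = 8.7430 per 1000.

8.7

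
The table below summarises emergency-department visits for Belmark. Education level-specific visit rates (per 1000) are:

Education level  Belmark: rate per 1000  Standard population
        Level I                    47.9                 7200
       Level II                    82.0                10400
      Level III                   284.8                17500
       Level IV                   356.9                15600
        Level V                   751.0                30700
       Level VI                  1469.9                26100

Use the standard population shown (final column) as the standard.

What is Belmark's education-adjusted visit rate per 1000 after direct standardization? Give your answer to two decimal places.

Standard total = 107500; weights = 0.0670, 0.0967, 0.1628, 0.1451, 0.2856, 0.2428.
Standardized rate: 0.0670×47.9 + 0.0967×82.0 + 0.1628×284.8 + 0.1451×356.9 + 0.2856×751.0 + 0.2428×1469.9 = 680.6457 per 1000.

680.65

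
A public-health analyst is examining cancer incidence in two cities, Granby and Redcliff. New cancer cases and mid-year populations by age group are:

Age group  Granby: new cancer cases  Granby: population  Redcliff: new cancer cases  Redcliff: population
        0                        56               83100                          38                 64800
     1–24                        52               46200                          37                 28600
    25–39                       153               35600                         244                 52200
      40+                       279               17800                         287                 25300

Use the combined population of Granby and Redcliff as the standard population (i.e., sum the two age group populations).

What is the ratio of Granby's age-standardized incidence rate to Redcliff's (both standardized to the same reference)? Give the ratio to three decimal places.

1.142

Age-specific rates per 100000 for Granby: 67.39, 112.55, 429.78, 1567.42.
For Redcliff: 58.64, 129.37, 467.43, 1134.39.
Combined standard total = 353600; weights = 0.4183, 0.2115, 0.2483, 0.1219.
Granby: 0.4183×67.39 + 0.2115×112.55 + 0.2483×429.78 + 0.1219×1567.42 = 349.7617 per 100000.
Redcliff: 0.4183×58.64 + 0.2115×129.37 + 0.2483×467.43 + 0.1219×1134.39 = 306.2296 per 100000.
Ratio = 349.7617 ÷ 306.2296 = 1.14216.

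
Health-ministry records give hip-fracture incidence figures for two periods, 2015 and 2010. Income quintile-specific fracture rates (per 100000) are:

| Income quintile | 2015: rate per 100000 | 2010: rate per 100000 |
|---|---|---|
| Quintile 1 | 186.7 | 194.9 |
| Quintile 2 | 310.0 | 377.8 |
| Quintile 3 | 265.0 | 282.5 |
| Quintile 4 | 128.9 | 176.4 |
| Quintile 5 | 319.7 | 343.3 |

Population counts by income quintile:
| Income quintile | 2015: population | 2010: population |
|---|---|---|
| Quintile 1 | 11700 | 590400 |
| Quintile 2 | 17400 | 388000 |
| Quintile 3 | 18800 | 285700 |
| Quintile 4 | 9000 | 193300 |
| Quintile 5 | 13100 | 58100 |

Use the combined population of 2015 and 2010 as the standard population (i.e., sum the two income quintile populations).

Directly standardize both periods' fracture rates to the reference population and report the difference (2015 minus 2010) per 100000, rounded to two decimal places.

Combined standard total = 1585500; weights = 0.3798, 0.2557, 0.1921, 0.1276, 0.0449.
2015: 0.3798×186.7 + 0.2557×310.0 + 0.1921×265.0 + 0.1276×128.9 + 0.0449×319.7 = 231.8623 per 100000.
2010: 0.3798×194.9 + 0.2557×377.8 + 0.1921×282.5 + 0.1276×176.4 + 0.0449×343.3 = 262.7937 per 100000.
Difference = 231.8623 − 262.7937 = -30.9314.

-30.93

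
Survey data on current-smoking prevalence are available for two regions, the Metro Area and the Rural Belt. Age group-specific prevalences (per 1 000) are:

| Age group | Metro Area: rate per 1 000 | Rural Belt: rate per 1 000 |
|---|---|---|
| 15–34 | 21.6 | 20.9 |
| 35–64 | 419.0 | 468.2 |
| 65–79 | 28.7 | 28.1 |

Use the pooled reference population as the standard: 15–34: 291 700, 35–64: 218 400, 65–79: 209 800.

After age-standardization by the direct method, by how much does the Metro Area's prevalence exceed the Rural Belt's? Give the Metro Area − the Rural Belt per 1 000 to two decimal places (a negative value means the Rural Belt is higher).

Standard total = 719 900; weights = 0.4052, 0.3034, 0.2914.
The Metro Area: 0.4052×21.6 + 0.3034×419.0 + 0.2914×28.7 = 144.2306 per 1 000.
The Rural Belt: 0.4052×20.9 + 0.3034×468.2 + 0.2914×28.1 = 158.6981 per 1 000.
Difference = 144.2306 − 158.6981 = -14.4676.

-14.47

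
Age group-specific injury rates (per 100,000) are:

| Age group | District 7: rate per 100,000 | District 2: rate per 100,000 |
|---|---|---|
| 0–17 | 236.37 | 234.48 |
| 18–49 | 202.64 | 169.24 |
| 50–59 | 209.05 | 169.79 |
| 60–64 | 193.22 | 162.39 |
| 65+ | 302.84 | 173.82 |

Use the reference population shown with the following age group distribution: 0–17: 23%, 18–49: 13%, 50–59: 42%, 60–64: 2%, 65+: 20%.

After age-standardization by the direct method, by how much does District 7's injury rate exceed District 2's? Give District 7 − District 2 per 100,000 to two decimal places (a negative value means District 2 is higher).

Standard weights: 0.23, 0.13, 0.42, 0.02, 0.20.
District 7: 0.2300×236.37 + 0.1300×202.64 + 0.4200×209.05 + 0.0200×193.22 + 0.2000×302.84 = 232.9417 per 100,000.
District 2: 0.2300×234.48 + 0.1300×169.24 + 0.4200×169.79 + 0.0200×162.39 + 0.2000×173.82 = 185.2552 per 100,000.
Difference = 232.9417 − 185.2552 = 47.6865.

47.69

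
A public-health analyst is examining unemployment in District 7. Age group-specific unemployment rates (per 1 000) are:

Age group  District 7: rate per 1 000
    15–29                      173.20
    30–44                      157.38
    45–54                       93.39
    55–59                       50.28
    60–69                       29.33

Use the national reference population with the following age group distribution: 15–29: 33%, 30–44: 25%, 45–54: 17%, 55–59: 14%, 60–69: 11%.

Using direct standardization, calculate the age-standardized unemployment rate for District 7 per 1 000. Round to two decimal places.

122.64

Standard weights: 0.33, 0.25, 0.17, 0.14, 0.11.
Standardized rate: 0.3300×173.20 + 0.2500×157.38 + 0.1700×93.39 + 0.1400×50.28 + 0.1100×29.33 = 122.6428 per 1 000.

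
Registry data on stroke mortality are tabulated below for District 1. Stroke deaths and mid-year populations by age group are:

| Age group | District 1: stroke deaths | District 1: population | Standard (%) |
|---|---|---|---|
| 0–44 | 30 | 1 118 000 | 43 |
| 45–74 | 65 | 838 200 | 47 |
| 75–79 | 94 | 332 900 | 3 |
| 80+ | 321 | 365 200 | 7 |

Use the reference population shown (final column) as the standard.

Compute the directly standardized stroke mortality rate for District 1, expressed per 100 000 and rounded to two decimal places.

11.80

Age-specific rates per 100 000 for District 1: 2.68, 7.75, 28.24, 87.90.
Standard weights: 0.43, 0.47, 0.03, 0.07.
Standardized rate: 0.4300×2.68 + 0.4700×7.75 + 0.0300×28.24 + 0.0700×87.90 = 11.7985 per 100 000.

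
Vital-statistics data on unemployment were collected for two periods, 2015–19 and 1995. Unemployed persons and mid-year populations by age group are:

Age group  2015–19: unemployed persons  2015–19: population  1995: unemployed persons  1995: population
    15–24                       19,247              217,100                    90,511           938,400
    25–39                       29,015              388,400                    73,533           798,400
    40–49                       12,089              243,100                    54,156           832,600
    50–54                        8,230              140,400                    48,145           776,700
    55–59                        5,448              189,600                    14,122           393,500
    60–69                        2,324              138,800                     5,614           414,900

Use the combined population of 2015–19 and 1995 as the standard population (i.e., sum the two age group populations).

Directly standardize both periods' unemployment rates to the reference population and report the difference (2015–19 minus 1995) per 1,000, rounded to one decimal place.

Age-specific rates per 1,000 for 2015–19: 88.655, 74.704, 49.729, 58.618, 28.734, 16.744.
For 1995: 96.452, 92.100, 65.044, 61.987, 35.888, 13.531.
Combined standard total = 5,471,900; weights = 0.2112, 0.2169, 0.1966, 0.1676, 0.1066, 0.1012.
2015–19: 0.2112×88.655 + 0.2169×74.704 + 0.1966×49.729 + 0.1676×58.618 + 0.1066×28.734 + 0.1012×16.744 = 59.2805 per 1,000.
1995: 0.2112×96.452 + 0.2169×92.100 + 0.1966×65.044 + 0.1676×61.987 + 0.1066×35.888 + 0.1012×13.531 = 68.7129 per 1,000.
Difference = 59.2805 − 68.7129 = -9.4324.

-9.4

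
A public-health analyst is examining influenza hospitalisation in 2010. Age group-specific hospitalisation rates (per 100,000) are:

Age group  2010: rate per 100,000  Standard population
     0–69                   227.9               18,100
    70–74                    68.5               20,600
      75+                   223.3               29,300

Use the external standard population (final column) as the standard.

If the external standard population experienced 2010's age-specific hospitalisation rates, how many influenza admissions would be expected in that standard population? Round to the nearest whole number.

Expected influenza admissions = Σ (standard pop × age-specific rate ÷ 100,000)
= 18,100×227.9/100,000 + 20,600×68.5/100,000 + 29,300×223.3/100,000
= 41.25 + 14.11 + 65.43 = 120.79.

121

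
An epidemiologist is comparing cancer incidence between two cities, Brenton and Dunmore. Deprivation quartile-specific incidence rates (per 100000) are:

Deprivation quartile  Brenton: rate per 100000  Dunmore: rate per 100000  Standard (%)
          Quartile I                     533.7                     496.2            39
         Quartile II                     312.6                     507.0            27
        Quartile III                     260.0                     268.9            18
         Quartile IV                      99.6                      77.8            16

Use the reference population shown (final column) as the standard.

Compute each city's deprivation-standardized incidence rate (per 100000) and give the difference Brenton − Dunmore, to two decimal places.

Standard weights: 0.39, 0.27, 0.18, 0.16.
Brenton: 0.3900×533.7 + 0.2700×312.6 + 0.1800×260.0 + 0.1600×99.6 = 355.2810 per 100000.
Dunmore: 0.3900×496.2 + 0.2700×507.0 + 0.1800×268.9 + 0.1600×77.8 = 391.2580 per 100000.
Difference = 355.2810 − 391.2580 = -35.9770.

-35.98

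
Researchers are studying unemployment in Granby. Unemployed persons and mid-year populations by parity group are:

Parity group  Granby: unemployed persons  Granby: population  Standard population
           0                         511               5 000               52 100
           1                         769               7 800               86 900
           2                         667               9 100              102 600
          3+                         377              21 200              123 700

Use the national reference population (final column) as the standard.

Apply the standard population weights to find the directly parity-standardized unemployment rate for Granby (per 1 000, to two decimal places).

64.64

Parity-specific rates per 1 000 for Granby: 102.200, 98.590, 73.297, 17.783.
Standard total = 365 300; weights = 0.1426, 0.2379, 0.2809, 0.3386.
Standardized rate: 0.1426×102.200 + 0.2379×98.590 + 0.2809×73.297 + 0.3386×17.783 = 64.6375 per 1 000.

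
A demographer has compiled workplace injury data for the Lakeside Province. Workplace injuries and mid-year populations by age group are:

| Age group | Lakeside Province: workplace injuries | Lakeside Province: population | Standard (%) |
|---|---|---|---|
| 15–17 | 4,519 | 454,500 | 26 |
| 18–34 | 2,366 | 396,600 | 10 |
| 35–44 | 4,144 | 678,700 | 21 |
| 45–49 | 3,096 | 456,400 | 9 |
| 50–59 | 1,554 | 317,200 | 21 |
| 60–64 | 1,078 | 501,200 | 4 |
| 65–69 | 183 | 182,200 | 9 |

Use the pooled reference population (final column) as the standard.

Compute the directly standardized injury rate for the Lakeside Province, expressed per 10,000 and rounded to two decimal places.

62.80

Age-specific rates per 10,000 for the Lakeside Province: 99.43, 59.66, 61.06, 67.84, 48.99, 21.51, 10.04.
Standard weights: 0.26, 0.10, 0.21, 0.09, 0.21, 0.04, 0.09.
Standardized rate: 0.2600×99.43 + 0.1000×59.66 + 0.2100×61.06 + 0.0900×67.84 + 0.2100×48.99 + 0.0400×21.51 + 0.0900×10.04 = 62.7967 per 10,000.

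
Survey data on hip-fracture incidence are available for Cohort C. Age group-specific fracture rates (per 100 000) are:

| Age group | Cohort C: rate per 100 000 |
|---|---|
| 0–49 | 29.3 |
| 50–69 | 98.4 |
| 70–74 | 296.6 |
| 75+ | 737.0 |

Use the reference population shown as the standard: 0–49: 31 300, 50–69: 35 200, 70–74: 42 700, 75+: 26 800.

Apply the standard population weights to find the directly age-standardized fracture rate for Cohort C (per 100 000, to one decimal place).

270.6

Standard total = 136 000; weights = 0.2301, 0.2588, 0.3140, 0.1971.
Standardized rate: 0.2301×29.3 + 0.2588×98.4 + 0.3140×296.6 + 0.1971×737.0 = 270.5676 per 100 000.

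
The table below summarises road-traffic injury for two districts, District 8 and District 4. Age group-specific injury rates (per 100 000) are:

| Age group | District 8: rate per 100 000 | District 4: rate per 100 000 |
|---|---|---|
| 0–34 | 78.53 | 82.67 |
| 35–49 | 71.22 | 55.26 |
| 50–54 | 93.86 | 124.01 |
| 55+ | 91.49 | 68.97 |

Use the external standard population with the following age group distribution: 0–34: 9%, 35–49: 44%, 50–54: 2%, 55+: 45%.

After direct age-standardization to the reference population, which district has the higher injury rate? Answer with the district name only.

Standard weights: 0.09, 0.44, 0.02, 0.45.
District 8: 0.0900×78.53 + 0.4400×71.22 + 0.0200×93.86 + 0.4500×91.49 = 81.4522 per 100 000.
District 4: 0.0900×82.67 + 0.4400×55.26 + 0.0200×124.01 + 0.4500×68.97 = 65.2714 per 100 000.

District 8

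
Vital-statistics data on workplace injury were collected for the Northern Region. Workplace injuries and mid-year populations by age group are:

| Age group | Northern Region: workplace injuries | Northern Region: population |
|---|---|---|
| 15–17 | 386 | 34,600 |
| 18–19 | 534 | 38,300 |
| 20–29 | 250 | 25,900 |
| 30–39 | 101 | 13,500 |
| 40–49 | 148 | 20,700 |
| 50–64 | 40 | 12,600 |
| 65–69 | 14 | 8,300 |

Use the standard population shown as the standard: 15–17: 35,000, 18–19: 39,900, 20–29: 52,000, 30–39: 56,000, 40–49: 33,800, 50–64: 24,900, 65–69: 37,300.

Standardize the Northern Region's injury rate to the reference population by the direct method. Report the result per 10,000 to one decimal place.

80.7

Age-specific rates per 10,000 for the Northern Region: 111.56, 139.43, 96.53, 74.81, 71.50, 31.75, 16.87.
Standard total = 278,900; weights = 0.1255, 0.1431, 0.1864, 0.2008, 0.1212, 0.0893, 0.1337.
Standardized rate: 0.1255×111.56 + 0.1431×139.43 + 0.1864×96.53 + 0.2008×74.81 + 0.1212×71.50 + 0.0893×31.75 + 0.1337×16.87 = 80.7203 per 10,000.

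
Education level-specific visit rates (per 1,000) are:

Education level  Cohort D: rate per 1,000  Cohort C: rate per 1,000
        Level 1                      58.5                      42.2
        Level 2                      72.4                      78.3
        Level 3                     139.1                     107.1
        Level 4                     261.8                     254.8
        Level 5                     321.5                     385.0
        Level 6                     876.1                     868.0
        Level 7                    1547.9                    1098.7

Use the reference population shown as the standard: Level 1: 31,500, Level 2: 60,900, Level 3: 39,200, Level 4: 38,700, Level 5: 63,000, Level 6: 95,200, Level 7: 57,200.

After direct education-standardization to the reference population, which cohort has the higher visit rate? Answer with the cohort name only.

Cohort D

Standard total = 385,700; weights = 0.0817, 0.1579, 0.1016, 0.1003, 0.1633, 0.2468, 0.1483.
Cohort D: 0.0817×58.5 + 0.1579×72.4 + 0.1016×139.1 + 0.1003×261.8 + 0.1633×321.5 + 0.2468×876.1 + 0.1483×1547.9 = 554.9271 per 1,000.
Cohort C: 0.0817×42.2 + 0.1579×78.3 + 0.1016×107.1 + 0.1003×254.8 + 0.1633×385.0 + 0.2468×868.0 + 0.1483×1098.7 = 492.3285 per 1,000.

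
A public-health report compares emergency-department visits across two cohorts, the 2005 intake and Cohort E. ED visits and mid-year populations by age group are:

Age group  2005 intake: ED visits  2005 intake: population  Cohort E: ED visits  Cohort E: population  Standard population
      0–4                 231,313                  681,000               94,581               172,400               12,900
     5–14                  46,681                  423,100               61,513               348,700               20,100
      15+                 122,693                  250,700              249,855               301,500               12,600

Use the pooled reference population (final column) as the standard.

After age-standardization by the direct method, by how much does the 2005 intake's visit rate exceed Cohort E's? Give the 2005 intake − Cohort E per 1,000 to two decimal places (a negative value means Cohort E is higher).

Age-specific rates per 1,000 for the 2005 intake: 339.667, 110.331, 489.402.
For Cohort E: 548.614, 176.407, 828.706.
Standard total = 45,600; weights = 0.2829, 0.4408, 0.2763.
The 2005 intake: 0.2829×339.667 + 0.4408×110.331 + 0.2763×489.402 = 279.9520 per 1,000.
Cohort E: 0.2829×548.614 + 0.4408×176.407 + 0.2763×828.706 = 461.9428 per 1,000.
Difference = 279.9520 − 461.9428 = -181.9908.

-181.99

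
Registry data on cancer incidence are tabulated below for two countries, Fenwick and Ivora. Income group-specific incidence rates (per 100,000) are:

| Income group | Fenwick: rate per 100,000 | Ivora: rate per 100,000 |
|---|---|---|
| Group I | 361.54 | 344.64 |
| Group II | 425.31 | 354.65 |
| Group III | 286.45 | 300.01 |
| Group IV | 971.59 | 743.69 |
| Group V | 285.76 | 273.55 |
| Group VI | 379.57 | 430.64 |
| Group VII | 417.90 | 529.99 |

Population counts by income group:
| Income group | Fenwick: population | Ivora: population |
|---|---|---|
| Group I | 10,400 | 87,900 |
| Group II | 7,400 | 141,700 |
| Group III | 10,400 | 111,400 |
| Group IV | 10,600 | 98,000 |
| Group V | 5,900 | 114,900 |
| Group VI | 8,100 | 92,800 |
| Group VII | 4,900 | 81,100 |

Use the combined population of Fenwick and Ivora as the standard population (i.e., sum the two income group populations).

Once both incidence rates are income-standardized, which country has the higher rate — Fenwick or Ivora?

Fenwick

Combined standard total = 785,500; weights = 0.1251, 0.1898, 0.1551, 0.1383, 0.1538, 0.1285, 0.1095.
Fenwick: 0.1251×361.54 + 0.1898×425.31 + 0.1551×286.45 + 0.1383×971.59 + 0.1538×285.76 + 0.1285×379.57 + 0.1095×417.90 = 443.1766 per 100,000.
Ivora: 0.1251×344.64 + 0.1898×354.65 + 0.1551×300.01 + 0.1383×743.69 + 0.1538×273.55 + 0.1285×430.64 + 0.1095×529.99 = 415.1979 per 100,000.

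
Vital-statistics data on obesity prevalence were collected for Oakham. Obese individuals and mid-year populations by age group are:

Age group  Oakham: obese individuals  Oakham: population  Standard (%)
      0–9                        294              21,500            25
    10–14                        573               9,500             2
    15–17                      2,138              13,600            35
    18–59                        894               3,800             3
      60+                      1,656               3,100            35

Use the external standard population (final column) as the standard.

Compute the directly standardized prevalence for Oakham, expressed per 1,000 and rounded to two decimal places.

Age-specific rates per 1,000 for Oakham: 13.674, 60.316, 157.206, 235.263, 534.194.
Standard weights: 0.25, 0.02, 0.35, 0.03, 0.35.
Standardized rate: 0.2500×13.674 + 0.0200×60.316 + 0.3500×157.206 + 0.0300×235.263 + 0.3500×534.194 = 253.6726 per 1,000.

253.67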